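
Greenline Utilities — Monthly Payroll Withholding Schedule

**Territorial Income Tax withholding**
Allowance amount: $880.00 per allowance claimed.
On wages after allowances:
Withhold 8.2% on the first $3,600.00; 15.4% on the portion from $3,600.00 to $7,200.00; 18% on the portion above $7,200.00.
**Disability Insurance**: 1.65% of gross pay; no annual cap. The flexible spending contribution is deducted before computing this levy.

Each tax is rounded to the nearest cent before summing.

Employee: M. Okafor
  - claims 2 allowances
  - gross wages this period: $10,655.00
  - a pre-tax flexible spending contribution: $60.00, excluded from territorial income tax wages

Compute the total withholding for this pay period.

$1,318.72

Territorial Income Tax: taxable = $10,655.00 − $60.00 − 2×$880.00 = $8,835.00
  $849.60 + 18% × ($8,835.00 − $7,200.00) = $849.60 + 18% × $1,635.00 = $1,143.90
Disability Insurance: 1.65% × $10,595.00 = $174.82
Total: $1,143.90 + $174.82 = $1,318.72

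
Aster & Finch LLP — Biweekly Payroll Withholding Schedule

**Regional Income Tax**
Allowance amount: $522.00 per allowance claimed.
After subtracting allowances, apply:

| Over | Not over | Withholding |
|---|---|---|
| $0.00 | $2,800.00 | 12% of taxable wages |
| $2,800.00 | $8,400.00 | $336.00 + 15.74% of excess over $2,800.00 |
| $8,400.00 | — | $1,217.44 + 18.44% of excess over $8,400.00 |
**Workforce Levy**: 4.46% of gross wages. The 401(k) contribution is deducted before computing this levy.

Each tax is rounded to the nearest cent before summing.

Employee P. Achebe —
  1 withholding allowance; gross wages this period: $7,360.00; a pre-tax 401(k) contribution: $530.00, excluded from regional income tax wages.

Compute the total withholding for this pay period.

Regional Income Tax: taxable = $7,360.00 − $530.00 − 1×$522.00 = $6,308.00
  $336.00 + 15.74% × ($6,308.00 − $2,800.00) = $336.00 + 15.74% × $3,508.00 = $888.16
Workforce Levy: 4.46% × $6,830.00 = $304.62
Total: $888.16 + $304.62 = $1,192.78

$1,192.78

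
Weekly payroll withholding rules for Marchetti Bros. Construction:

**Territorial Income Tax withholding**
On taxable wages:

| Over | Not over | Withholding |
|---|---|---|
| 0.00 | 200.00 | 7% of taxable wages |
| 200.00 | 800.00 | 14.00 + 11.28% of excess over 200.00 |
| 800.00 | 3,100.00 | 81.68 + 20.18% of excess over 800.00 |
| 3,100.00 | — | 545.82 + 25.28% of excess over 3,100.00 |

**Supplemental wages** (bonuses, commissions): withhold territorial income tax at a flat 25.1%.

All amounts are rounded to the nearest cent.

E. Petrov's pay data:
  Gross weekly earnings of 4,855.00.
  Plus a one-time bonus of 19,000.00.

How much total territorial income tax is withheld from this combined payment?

5,758.48

Territorial Income Tax: taxable = 4,855.00
  545.82 + 25.28% × (4,855.00 − 3,100.00) = 545.82 + 25.28% × 1,755.00 = 989.48
Supplemental (25.1% flat on bonus): 25.1% × 19,000.00 = 4,769.00
Total territorial income tax: 989.48 + 4,769.00 = 5,758.48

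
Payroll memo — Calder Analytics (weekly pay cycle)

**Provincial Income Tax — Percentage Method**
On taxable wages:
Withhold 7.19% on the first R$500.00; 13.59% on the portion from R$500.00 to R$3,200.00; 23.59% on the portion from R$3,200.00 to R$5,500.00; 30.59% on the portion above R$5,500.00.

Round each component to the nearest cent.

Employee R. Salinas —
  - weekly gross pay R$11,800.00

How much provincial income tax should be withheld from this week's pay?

R$2,872.62

Provincial Income Tax: taxable = R$11,800.00
  R$945.45 + 30.59% × (R$11,800.00 − R$5,500.00) = R$945.45 + 30.59% × R$6,300.00 = R$2,872.62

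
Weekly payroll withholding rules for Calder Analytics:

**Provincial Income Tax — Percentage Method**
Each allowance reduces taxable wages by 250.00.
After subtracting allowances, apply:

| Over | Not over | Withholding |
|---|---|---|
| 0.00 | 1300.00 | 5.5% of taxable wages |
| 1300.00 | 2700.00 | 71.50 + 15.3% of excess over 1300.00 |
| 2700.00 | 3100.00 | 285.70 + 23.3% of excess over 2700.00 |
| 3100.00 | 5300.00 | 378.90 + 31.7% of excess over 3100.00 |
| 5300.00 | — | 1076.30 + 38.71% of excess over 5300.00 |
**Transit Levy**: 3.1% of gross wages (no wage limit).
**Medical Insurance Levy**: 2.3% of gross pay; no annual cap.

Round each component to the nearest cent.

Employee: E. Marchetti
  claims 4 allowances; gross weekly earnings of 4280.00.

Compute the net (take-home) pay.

Provincial Income Tax: taxable = 4280.00 − 4×250.00 = 3280.00
  378.90 + 31.7% × (3280.00 − 3100.00) = 378.90 + 31.7% × 180.00 = 435.96
Transit Levy: 3.1% × 4280.00 = 132.68
Medical Insurance Levy: 2.3% × 4280.00 = 98.44
Total withheld: 435.96 + 132.68 + 98.44 = 667.08
Net pay: 4280.00 − 667.08 = 3612.92

3612.92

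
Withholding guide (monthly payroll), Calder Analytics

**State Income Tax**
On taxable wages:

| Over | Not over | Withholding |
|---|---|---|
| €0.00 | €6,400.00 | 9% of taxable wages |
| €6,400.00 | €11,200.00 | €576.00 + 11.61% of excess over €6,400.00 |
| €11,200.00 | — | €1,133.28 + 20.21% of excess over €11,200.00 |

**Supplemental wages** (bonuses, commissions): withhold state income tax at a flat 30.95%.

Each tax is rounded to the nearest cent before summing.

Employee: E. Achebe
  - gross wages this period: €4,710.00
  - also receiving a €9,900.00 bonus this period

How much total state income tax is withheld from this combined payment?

€3,487.95

State Income Tax: taxable = €4,710.00
  9% × €4,710.00 = €423.90
Supplemental (30.95% flat on bonus): 30.95% × €9,900.00 = €3,064.05
Total state income tax: €423.90 + €3,064.05 = €3,487.95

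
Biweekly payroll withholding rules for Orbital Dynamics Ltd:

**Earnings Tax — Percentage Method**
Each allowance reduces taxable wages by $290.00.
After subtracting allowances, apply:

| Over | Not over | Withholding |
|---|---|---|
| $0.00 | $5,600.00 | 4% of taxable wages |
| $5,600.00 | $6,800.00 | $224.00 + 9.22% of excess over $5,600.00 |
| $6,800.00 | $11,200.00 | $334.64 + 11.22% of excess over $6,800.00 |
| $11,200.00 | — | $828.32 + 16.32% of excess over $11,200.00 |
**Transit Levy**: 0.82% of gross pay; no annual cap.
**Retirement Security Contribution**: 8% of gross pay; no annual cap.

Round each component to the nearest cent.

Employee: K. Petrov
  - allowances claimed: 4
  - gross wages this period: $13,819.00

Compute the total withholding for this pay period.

$2,285.27

Earnings Tax: taxable = $13,819.00 − 4×$290.00 = $12,659.00
  $828.32 + 16.32% × ($12,659.00 − $11,200.00) = $828.32 + 16.32% × $1,459.00 = $1,066.43
Transit Levy: 0.82% × $13,819.00 = $113.32
Retirement Security Contribution: 8% × $13,819.00 = $1,105.52
Total: $1,066.43 + $113.32 + $1,105.52 = $2,285.27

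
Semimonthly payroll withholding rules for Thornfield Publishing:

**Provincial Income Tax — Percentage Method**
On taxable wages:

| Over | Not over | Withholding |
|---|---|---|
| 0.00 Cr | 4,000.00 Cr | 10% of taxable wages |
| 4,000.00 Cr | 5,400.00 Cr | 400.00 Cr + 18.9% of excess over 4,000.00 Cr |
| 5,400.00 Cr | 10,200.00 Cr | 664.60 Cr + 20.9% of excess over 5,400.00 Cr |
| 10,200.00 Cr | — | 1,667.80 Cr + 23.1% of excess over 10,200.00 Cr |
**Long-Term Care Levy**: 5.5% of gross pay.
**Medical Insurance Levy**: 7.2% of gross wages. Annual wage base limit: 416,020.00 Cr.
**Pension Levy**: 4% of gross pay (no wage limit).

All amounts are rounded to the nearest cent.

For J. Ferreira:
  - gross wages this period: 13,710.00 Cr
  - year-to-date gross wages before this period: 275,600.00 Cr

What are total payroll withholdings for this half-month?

4,768.18 Cr

Provincial Income Tax: taxable = 13,710.00 Cr
  1,667.80 Cr + 23.1% × (13,710.00 Cr − 10,200.00 Cr) = 1,667.80 Cr + 23.1% × 3,510.00 Cr = 2,478.61 Cr
Long-Term Care Levy: 5.5% × 13,710.00 Cr = 754.05 Cr
Medical Insurance Levy: 7.2% × 13,710.00 Cr = 987.12 Cr
Pension Levy: 4% × 13,710.00 Cr = 548.40 Cr
Total: 2,478.61 Cr + 754.05 Cr + 987.12 Cr + 548.40 Cr = 4,768.18 Cr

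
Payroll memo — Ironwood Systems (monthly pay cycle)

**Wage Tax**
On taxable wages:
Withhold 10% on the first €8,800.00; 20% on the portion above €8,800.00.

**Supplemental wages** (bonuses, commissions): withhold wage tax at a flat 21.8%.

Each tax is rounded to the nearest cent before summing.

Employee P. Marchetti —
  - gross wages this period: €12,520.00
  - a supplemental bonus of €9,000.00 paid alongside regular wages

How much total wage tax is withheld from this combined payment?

€3,586.00

Wage Tax: taxable = €12,520.00
  €880.00 + 20% × (€12,520.00 − €8,800.00) = €880.00 + 20% × €3,720.00 = €1,624.00
Supplemental (21.8% flat on bonus): 21.8% × €9,000.00 = €1,962.00
Total wage tax: €1,624.00 + €1,962.00 = €3,586.00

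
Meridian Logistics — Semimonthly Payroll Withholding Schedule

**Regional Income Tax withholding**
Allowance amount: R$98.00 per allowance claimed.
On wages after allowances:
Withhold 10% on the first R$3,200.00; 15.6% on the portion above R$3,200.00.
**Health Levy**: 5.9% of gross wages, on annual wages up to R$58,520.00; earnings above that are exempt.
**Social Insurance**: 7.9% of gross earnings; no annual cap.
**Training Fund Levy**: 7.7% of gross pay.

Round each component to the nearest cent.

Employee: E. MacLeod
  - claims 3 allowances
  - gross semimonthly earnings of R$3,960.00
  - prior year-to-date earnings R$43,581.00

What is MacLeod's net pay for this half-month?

Regional Income Tax: taxable = R$3,960.00 − 3×R$98.00 = R$3,666.00
  R$320.00 + 15.6% × (R$3,666.00 − R$3,200.00) = R$320.00 + 15.6% × R$466.00 = R$392.70
Health Levy: 5.9% × R$3,960.00 = R$233.64
Social Insurance: 7.9% × R$3,960.00 = R$312.84
Training Fund Levy: 7.7% × R$3,960.00 = R$304.92
Total withheld: R$392.70 + R$233.64 + R$312.84 + R$304.92 = R$1,244.10
Net pay: R$3,960.00 − R$1,244.10 = R$2,715.90

R$2,715.90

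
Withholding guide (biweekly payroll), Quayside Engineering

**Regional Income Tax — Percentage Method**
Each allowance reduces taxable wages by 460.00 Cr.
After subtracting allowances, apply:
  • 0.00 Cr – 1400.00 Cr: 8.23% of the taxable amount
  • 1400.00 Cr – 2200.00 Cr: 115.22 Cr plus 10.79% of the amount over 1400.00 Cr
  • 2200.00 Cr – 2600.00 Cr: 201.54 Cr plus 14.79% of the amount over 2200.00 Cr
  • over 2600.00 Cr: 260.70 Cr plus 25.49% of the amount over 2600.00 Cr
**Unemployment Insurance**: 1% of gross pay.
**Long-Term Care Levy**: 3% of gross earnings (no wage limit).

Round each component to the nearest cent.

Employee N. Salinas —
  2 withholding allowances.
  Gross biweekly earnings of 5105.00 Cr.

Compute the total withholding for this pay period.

868.92 Cr

Regional Income Tax: taxable = 5105.00 Cr − 2×460.00 Cr = 4185.00 Cr
  260.70 Cr + 25.49% × (4185.00 Cr − 2600.00 Cr) = 260.70 Cr + 25.49% × 1585.00 Cr = 664.72 Cr
Unemployment Insurance: 1% × 5105.00 Cr = 51.05 Cr
Long-Term Care Levy: 3% × 5105.00 Cr = 153.15 Cr
Total: 664.72 Cr + 51.05 Cr + 153.15 Cr = 868.92 Cr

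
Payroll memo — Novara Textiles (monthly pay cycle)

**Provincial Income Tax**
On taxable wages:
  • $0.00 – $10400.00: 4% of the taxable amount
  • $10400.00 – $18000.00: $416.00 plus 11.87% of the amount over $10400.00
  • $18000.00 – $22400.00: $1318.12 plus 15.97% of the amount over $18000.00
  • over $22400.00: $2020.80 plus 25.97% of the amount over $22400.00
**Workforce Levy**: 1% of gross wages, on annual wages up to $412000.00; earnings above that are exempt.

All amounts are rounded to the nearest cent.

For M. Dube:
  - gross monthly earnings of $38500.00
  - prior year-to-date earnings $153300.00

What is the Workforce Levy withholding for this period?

$385.00

Workforce Levy: 1% × $38500.00 = $385.00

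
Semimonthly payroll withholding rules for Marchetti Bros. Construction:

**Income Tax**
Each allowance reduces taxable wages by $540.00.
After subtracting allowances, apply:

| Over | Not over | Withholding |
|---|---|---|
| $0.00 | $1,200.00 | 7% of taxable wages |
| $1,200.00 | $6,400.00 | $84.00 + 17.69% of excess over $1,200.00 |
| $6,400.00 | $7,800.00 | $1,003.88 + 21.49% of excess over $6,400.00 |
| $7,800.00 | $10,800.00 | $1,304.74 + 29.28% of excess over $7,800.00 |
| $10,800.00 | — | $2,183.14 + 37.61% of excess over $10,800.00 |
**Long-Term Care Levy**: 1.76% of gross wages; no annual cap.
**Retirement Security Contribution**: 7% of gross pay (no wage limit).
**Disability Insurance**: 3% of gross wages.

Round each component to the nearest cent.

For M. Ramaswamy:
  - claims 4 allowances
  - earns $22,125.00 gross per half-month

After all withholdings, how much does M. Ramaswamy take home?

Income Tax: taxable = $22,125.00 − 4×$540.00 = $19,965.00
  $2,183.14 + 37.61% × ($19,965.00 − $10,800.00) = $2,183.14 + 37.61% × $9,165.00 = $5,630.10
Long-Term Care Levy: 1.76% × $22,125.00 = $389.40
Retirement Security Contribution: 7% × $22,125.00 = $1,548.75
Disability Insurance: 3% × $22,125.00 = $663.75
Total withheld: $5,630.10 + $389.40 + $1,548.75 + $663.75 = $8,232.00
Net pay: $22,125.00 − $8,232.00 = $13,893.00

$13,893.00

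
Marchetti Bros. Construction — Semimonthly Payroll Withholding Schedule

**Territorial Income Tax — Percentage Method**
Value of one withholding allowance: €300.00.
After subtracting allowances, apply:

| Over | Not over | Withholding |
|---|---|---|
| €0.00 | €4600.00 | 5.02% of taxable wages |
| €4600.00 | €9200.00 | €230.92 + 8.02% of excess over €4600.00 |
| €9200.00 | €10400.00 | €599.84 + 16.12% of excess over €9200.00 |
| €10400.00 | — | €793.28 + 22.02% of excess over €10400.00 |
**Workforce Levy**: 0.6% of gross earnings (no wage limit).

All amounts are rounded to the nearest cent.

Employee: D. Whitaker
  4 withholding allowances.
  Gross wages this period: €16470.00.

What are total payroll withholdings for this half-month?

Territorial Income Tax: taxable = €16470.00 − 4×€300.00 = €15270.00
  €793.28 + 22.02% × (€15270.00 − €10400.00) = €793.28 + 22.02% × €4870.00 = €1865.65
Workforce Levy: 0.6% × €16470.00 = €98.82
Total: €1865.65 + €98.82 = €1964.47

€1964.47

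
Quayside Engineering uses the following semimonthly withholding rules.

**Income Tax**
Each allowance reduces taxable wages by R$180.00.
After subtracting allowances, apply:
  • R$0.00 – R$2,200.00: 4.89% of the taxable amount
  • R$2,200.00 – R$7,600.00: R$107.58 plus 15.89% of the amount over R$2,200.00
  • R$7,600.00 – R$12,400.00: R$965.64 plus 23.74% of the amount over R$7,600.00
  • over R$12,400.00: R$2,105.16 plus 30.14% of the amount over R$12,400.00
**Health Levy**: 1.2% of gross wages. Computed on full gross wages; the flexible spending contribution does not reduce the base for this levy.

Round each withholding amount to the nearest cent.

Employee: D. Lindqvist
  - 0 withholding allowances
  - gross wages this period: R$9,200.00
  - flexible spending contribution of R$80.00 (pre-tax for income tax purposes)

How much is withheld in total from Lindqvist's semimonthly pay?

R$1,436.89

Income Tax: taxable = R$9,200.00 − R$80.00 = R$9,120.00
  R$965.64 + 23.74% × (R$9,120.00 − R$7,600.00) = R$965.64 + 23.74% × R$1,520.00 = R$1,326.49
Health Levy: 1.2% × R$9,200.00 = R$110.40
Total: R$1,326.49 + R$110.40 = R$1,436.89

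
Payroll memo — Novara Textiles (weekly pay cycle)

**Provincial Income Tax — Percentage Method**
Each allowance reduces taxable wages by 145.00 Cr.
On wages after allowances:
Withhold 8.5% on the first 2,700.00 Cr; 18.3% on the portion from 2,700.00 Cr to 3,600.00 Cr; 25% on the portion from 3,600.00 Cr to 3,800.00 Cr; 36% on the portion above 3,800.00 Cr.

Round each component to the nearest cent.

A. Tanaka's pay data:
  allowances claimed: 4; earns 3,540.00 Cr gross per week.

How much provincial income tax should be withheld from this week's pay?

Provincial Income Tax: taxable = 3,540.00 Cr − 4×145.00 Cr = 2,960.00 Cr
  229.50 Cr + 18.3% × (2,960.00 Cr − 2,700.00 Cr) = 229.50 Cr + 18.3% × 260.00 Cr = 277.08 Cr

277.08 Cr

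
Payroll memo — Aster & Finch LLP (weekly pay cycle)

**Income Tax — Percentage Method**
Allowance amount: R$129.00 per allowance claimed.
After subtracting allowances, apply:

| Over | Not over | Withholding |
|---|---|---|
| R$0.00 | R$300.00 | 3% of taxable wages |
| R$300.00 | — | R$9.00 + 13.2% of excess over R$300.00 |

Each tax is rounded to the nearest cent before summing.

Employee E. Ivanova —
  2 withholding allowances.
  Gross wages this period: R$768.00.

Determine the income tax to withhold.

R$36.72

Income Tax: taxable = R$768.00 − 2×R$129.00 = R$510.00
  R$9.00 + 13.2% × (R$510.00 − R$300.00) = R$9.00 + 13.2% × R$210.00 = R$36.72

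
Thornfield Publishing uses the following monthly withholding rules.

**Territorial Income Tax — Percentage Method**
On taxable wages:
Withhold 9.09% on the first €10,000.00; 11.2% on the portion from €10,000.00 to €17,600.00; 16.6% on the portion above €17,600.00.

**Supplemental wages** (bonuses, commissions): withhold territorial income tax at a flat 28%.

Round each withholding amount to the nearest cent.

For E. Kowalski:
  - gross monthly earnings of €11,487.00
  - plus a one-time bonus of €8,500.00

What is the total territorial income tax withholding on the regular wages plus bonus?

Territorial Income Tax: taxable = €11,487.00
  €909.00 + 11.2% × (€11,487.00 − €10,000.00) = €909.00 + 11.2% × €1,487.00 = €1,075.54
Supplemental (28% flat on bonus): 28% × €8,500.00 = €2,380.00
Total territorial income tax: €1,075.54 + €2,380.00 = €3,455.54

€3,455.54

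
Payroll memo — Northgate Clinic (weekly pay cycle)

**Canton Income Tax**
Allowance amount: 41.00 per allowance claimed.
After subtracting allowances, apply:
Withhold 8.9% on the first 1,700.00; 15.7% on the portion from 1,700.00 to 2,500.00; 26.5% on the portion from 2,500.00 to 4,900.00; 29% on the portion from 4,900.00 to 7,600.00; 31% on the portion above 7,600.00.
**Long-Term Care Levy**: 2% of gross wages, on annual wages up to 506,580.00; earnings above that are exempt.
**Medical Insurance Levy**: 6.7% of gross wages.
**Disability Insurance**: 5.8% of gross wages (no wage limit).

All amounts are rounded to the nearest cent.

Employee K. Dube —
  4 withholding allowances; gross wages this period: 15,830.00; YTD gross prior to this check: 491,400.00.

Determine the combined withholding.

Canton Income Tax: taxable = 15,830.00 − 4×41.00 = 15,666.00
  1,695.90 + 31% × (15,666.00 − 7,600.00) = 1,695.90 + 31% × 8,066.00 = 4,196.36
Long-Term Care Levy: cap 506,580.00 − YTD 491,400.00 = 15,180.00 subject; 2% × 15,180.00 = 303.60
Medical Insurance Levy: 6.7% × 15,830.00 = 1,060.61
Disability Insurance: 5.8% × 15,830.00 = 918.14
Total: 4,196.36 + 303.60 + 1,060.61 + 918.14 = 6,478.71

6,478.71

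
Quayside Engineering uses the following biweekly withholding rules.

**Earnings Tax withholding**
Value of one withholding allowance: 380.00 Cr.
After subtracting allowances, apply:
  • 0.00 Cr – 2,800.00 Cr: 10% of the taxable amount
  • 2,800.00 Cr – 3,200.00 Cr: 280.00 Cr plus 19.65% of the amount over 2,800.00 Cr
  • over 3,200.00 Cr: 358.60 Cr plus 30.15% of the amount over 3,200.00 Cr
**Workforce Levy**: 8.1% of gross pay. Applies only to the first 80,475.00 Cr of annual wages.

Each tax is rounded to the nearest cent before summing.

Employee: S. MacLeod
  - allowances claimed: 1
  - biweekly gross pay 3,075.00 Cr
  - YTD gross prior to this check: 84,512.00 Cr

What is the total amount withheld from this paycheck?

Earnings Tax: taxable = 3,075.00 Cr − 1×380.00 Cr = 2,695.00 Cr
  10% × 2,695.00 Cr = 269.50 Cr
Workforce Levy: YTD 84,512.00 Cr ≥ cap 80,475.00 Cr → 0.00 Cr
Total: 269.50 Cr + 0.00 Cr = 269.50 Cr

269.50 Cr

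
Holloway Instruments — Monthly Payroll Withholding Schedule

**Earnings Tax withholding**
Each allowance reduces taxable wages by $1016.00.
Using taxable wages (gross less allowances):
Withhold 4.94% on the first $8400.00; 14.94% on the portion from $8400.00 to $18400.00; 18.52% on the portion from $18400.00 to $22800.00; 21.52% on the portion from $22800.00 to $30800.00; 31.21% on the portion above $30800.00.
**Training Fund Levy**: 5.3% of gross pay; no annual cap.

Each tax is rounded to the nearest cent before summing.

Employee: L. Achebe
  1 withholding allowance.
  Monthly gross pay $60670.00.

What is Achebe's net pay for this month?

Earnings Tax: taxable = $60670.00 − 1×$1016.00 = $59654.00
  $4445.44 + 31.21% × ($59654.00 − $30800.00) = $4445.44 + 31.21% × $28854.00 = $13450.77
Training Fund Levy: 5.3% × $60670.00 = $3215.51
Total withheld: $13450.77 + $3215.51 = $16666.28
Net pay: $60670.00 − $16666.28 = $44003.72

$44003.72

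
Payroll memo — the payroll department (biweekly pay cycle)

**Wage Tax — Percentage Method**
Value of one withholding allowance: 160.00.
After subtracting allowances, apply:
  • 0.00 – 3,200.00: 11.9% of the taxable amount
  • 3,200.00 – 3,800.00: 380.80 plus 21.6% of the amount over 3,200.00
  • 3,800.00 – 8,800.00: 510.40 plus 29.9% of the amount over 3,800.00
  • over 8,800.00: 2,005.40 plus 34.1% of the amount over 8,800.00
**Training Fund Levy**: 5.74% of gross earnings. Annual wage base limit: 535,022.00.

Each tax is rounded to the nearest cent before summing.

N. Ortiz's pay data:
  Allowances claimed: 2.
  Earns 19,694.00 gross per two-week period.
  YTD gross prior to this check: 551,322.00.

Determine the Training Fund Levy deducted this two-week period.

0.00

Training Fund Levy: YTD 551,322.00 ≥ cap 535,022.00 → 0.00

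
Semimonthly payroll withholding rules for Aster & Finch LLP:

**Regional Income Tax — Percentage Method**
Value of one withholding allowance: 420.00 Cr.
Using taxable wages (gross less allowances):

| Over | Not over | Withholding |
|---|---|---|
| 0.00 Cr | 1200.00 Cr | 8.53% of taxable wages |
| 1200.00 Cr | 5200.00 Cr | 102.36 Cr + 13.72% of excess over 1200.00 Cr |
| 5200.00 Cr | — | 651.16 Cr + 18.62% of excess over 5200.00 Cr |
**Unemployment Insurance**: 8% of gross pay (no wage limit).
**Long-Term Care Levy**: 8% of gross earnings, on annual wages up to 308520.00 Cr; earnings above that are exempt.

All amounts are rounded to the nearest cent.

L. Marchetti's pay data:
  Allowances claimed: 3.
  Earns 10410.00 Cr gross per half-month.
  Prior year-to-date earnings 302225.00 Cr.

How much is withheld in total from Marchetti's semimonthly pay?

2723.05 Cr

Regional Income Tax: taxable = 10410.00 Cr − 3×420.00 Cr = 9150.00 Cr
  651.16 Cr + 18.62% × (9150.00 Cr − 5200.00 Cr) = 651.16 Cr + 18.62% × 3950.00 Cr = 1386.65 Cr
Unemployment Insurance: 8% × 10410.00 Cr = 832.80 Cr
Long-Term Care Levy: cap 308520.00 Cr − YTD 302225.00 Cr = 6295.00 Cr subject; 8% × 6295.00 Cr = 503.60 Cr
Total: 1386.65 Cr + 832.80 Cr + 503.60 Cr = 2723.05 Cr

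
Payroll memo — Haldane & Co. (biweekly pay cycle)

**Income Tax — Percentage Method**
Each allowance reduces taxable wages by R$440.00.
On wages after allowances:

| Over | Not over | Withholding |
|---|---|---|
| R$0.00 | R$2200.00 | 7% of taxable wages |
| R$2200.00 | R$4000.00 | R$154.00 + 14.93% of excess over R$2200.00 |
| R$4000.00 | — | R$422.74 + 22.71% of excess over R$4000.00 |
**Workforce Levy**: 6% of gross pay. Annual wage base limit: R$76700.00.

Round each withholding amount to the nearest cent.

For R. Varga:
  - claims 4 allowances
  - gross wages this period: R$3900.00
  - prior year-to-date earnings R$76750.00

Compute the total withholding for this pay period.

R$149.80

Income Tax: taxable = R$3900.00 − 4×R$440.00 = R$2140.00
  7% × R$2140.00 = R$149.80
Workforce Levy: YTD R$76750.00 ≥ cap R$76700.00 → R$0.00
Total: R$149.80 + R$0.00 = R$149.80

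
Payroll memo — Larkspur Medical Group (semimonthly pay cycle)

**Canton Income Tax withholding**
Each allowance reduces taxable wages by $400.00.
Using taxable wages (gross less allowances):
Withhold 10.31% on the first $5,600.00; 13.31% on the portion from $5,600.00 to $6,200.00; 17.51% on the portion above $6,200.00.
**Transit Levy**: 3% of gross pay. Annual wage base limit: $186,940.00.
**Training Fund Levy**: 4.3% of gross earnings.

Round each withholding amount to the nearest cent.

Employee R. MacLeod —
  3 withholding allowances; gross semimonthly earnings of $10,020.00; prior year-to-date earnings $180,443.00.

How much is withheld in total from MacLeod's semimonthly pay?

$1,741.75

Canton Income Tax: taxable = $10,020.00 − 3×$400.00 = $8,820.00
  $657.22 + 17.51% × ($8,820.00 − $6,200.00) = $657.22 + 17.51% × $2,620.00 = $1,115.98
Transit Levy: cap $186,940.00 − YTD $180,443.00 = $6,497.00 subject; 3% × $6,497.00 = $194.91
Training Fund Levy: 4.3% × $10,020.00 = $430.86
Total: $1,115.98 + $194.91 + $430.86 = $1,741.75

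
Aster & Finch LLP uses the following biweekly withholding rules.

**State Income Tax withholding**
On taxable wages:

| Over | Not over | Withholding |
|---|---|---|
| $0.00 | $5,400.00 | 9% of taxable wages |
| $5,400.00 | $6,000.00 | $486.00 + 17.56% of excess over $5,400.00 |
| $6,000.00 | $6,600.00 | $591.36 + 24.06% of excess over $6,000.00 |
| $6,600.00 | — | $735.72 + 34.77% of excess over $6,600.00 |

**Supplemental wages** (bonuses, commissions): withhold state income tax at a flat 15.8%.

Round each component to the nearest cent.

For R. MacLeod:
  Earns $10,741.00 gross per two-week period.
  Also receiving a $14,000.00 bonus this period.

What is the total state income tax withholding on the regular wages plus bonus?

$4,387.55

State Income Tax: taxable = $10,741.00
  $735.72 + 34.77% × ($10,741.00 − $6,600.00) = $735.72 + 34.77% × $4,141.00 = $2,175.55
Supplemental (15.8% flat on bonus): 15.8% × $14,000.00 = $2,212.00
Total state income tax: $2,175.55 + $2,212.00 = $4,387.55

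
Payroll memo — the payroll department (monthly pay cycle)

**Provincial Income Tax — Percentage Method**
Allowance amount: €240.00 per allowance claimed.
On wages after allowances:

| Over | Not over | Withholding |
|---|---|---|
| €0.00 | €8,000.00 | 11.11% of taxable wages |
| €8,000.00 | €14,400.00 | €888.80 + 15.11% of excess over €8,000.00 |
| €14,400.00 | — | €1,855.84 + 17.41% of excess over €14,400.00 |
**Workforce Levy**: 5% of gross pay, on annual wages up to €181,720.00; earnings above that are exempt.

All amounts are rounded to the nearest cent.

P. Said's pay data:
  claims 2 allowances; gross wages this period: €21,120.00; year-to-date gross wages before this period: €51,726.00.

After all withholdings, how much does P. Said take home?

€17,121.78

Provincial Income Tax: taxable = €21,120.00 − 2×€240.00 = €20,640.00
  €1,855.84 + 17.41% × (€20,640.00 − €14,400.00) = €1,855.84 + 17.41% × €6,240.00 = €2,942.22
Workforce Levy: 5% × €21,120.00 = €1,056.00
Total withheld: €2,942.22 + €1,056.00 = €3,998.22
Net pay: €21,120.00 − €3,998.22 = €17,121.78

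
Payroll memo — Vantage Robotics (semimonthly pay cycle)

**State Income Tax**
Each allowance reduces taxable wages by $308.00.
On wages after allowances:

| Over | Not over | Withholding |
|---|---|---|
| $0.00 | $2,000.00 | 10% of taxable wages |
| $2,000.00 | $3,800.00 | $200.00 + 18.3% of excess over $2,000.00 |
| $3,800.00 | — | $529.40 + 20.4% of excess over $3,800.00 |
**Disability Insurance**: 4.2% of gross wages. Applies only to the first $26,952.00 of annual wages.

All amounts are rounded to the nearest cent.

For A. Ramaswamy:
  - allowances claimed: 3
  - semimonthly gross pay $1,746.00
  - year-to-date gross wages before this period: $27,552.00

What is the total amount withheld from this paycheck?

$82.20

State Income Tax: taxable = $1,746.00 − 3×$308.00 = $822.00
  10% × $822.00 = $82.20
Disability Insurance: YTD $27,552.00 ≥ cap $26,952.00 → $0.00
Total: $82.20 + $0.00 = $82.20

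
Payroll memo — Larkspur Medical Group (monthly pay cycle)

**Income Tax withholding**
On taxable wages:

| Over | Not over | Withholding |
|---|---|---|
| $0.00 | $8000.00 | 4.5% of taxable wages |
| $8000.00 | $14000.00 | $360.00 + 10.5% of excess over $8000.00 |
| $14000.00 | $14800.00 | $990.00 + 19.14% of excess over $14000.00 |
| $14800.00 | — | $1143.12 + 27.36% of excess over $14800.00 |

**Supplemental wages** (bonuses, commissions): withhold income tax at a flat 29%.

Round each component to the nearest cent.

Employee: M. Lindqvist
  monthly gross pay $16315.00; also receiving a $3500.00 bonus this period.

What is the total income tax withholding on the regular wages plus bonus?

Income Tax: taxable = $16315.00
  $1143.12 + 27.36% × ($16315.00 − $14800.00) = $1143.12 + 27.36% × $1515.00 = $1557.62
Supplemental (29% flat on bonus): 29% × $3500.00 = $1015.00
Total income tax: $1557.62 + $1015.00 = $2572.62

$2572.62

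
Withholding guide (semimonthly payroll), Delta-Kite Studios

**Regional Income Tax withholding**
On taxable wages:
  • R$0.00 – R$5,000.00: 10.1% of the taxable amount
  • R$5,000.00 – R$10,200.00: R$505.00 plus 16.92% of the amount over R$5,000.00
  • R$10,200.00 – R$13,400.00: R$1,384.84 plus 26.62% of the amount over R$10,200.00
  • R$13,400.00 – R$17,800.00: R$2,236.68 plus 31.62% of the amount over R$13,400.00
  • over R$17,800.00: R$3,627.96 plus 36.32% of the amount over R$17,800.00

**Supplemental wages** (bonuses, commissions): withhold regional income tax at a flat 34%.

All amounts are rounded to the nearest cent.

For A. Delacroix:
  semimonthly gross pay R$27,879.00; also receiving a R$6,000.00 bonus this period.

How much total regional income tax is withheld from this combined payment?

R$9,328.65

Regional Income Tax: taxable = R$27,879.00
  R$3,627.96 + 36.32% × (R$27,879.00 − R$17,800.00) = R$3,627.96 + 36.32% × R$10,079.00 = R$7,288.65
Supplemental (34% flat on bonus): 34% × R$6,000.00 = R$2,040.00
Total regional income tax: R$7,288.65 + R$2,040.00 = R$9,328.65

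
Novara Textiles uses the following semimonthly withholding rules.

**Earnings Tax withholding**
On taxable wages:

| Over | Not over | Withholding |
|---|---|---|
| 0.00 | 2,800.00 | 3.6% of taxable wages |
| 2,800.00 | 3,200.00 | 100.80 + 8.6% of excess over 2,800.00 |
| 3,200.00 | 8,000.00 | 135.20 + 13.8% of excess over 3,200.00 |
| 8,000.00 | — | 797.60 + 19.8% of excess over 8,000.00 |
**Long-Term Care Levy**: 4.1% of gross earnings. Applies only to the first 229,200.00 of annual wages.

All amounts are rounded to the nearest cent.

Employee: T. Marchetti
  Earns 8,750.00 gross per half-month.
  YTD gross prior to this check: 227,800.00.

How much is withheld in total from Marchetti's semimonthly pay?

Earnings Tax: taxable = 8,750.00
  797.60 + 19.8% × (8,750.00 − 8,000.00) = 797.60 + 19.8% × 750.00 = 946.10
Long-Term Care Levy: cap 229,200.00 − YTD 227,800.00 = 1,400.00 subject; 4.1% × 1,400.00 = 57.40
Total: 946.10 + 57.40 = 1,003.50

1,003.50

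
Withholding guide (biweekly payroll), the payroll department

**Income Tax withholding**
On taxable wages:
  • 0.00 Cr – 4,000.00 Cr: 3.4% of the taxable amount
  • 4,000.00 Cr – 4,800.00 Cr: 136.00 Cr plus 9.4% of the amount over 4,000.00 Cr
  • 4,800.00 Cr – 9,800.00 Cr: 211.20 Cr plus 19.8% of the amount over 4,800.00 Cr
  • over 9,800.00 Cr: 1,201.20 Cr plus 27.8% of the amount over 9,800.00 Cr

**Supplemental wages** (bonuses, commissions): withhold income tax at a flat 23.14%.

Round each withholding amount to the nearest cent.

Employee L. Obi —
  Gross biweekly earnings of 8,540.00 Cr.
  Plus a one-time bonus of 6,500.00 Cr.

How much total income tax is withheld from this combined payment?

Income Tax: taxable = 8,540.00 Cr
  211.20 Cr + 19.8% × (8,540.00 Cr − 4,800.00 Cr) = 211.20 Cr + 19.8% × 3,740.00 Cr = 951.72 Cr
Supplemental (23.14% flat on bonus): 23.14% × 6,500.00 Cr = 1,504.10 Cr
Total income tax: 951.72 Cr + 1,504.10 Cr = 2,455.82 Cr

2,455.82 Cr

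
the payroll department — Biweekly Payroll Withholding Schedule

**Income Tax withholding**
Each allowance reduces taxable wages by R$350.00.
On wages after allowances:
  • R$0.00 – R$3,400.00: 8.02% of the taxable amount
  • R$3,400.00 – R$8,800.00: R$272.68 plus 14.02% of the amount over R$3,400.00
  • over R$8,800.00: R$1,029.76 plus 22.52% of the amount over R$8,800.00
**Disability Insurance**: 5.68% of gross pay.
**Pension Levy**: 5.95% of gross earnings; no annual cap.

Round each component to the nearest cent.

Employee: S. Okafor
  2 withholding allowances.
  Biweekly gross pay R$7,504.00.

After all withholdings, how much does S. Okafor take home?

Income Tax: taxable = R$7,504.00 − 2×R$350.00 = R$6,804.00
  R$272.68 + 14.02% × (R$6,804.00 − R$3,400.00) = R$272.68 + 14.02% × R$3,404.00 = R$749.92
Disability Insurance: 5.68% × R$7,504.00 = R$426.23
Pension Levy: 5.95% × R$7,504.00 = R$446.49
Total withheld: R$749.92 + R$426.23 + R$446.49 = R$1,622.64
Net pay: R$7,504.00 − R$1,622.64 = R$5,881.36

R$5,881.36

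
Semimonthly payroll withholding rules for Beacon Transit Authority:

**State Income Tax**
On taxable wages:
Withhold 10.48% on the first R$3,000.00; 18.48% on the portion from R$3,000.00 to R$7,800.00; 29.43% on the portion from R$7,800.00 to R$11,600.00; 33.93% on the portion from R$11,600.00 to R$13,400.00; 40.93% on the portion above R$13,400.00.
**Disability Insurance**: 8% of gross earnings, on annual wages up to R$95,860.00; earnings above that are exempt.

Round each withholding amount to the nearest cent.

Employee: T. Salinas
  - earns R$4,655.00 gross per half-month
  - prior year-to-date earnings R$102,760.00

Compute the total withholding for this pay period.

State Income Tax: taxable = R$4,655.00
  R$314.40 + 18.48% × (R$4,655.00 − R$3,000.00) = R$314.40 + 18.48% × R$1,655.00 = R$620.24
Disability Insurance: YTD R$102,760.00 ≥ cap R$95,860.00 → R$0.00
Total: R$620.24 + R$0.00 = R$620.24

R$620.24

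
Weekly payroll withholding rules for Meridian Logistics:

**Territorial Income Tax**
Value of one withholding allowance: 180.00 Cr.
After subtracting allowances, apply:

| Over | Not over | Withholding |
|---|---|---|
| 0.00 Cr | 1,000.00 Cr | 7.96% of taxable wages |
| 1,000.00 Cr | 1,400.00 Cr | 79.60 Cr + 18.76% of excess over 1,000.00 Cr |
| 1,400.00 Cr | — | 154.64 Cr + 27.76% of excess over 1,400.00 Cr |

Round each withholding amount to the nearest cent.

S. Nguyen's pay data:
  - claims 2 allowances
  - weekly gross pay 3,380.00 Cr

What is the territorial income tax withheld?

Territorial Income Tax: taxable = 3,380.00 Cr − 2×180.00 Cr = 3,020.00 Cr
  154.64 Cr + 27.76% × (3,020.00 Cr − 1,400.00 Cr) = 154.64 Cr + 27.76% × 1,620.00 Cr = 604.35 Cr

604.35 Cr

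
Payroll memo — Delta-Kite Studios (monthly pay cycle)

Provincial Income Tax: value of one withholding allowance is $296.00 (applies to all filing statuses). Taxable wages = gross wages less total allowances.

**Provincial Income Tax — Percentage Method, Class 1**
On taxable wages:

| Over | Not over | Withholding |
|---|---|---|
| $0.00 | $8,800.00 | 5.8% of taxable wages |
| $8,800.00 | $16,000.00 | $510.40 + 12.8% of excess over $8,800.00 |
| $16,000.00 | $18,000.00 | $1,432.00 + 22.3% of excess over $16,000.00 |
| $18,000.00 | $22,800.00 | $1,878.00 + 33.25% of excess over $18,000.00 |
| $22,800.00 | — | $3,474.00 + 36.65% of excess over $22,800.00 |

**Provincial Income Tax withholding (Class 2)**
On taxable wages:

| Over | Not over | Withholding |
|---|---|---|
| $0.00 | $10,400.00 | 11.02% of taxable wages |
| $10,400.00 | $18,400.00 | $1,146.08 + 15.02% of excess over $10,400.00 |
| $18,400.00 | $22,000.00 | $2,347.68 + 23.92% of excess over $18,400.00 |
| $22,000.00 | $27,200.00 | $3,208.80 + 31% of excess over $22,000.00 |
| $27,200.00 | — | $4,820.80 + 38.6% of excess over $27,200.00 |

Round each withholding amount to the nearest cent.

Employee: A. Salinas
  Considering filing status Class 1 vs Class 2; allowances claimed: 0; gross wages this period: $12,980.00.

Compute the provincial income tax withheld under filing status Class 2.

Provincial Income Tax (Class 2): taxable = $12,980.00
  $1,146.08 + 15.02% × ($12,980.00 − $10,400.00) = $1,146.08 + 15.02% × $2,580.00 = $1,533.60

$1,533.60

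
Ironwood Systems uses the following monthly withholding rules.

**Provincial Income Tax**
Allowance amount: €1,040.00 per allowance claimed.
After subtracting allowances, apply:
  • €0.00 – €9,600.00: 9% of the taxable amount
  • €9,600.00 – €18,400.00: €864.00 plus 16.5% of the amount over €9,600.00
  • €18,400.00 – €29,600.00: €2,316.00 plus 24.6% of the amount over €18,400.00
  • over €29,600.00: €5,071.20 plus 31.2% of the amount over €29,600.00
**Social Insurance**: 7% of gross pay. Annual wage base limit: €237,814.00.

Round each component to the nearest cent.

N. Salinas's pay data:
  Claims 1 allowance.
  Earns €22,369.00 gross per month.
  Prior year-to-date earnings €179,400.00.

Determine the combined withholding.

Provincial Income Tax: taxable = €22,369.00 − 1×€1,040.00 = €21,329.00
  €2,316.00 + 24.6% × (€21,329.00 − €18,400.00) = €2,316.00 + 24.6% × €2,929.00 = €3,036.53
Social Insurance: 7% × €22,369.00 = €1,565.83
Total: €3,036.53 + €1,565.83 = €4,602.36

€4,602.36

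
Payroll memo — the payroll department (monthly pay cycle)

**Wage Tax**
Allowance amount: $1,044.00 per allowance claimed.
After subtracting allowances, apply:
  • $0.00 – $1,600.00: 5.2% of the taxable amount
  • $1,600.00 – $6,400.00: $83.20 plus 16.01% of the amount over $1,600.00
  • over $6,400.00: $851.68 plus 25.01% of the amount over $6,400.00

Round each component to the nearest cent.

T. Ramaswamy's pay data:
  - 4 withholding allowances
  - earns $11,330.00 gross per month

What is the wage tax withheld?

$1,040.26

Wage Tax: taxable = $11,330.00 − 4×$1,044.00 = $7,154.00
  $851.68 + 25.01% × ($7,154.00 − $6,400.00) = $851.68 + 25.01% × $754.00 = $1,040.26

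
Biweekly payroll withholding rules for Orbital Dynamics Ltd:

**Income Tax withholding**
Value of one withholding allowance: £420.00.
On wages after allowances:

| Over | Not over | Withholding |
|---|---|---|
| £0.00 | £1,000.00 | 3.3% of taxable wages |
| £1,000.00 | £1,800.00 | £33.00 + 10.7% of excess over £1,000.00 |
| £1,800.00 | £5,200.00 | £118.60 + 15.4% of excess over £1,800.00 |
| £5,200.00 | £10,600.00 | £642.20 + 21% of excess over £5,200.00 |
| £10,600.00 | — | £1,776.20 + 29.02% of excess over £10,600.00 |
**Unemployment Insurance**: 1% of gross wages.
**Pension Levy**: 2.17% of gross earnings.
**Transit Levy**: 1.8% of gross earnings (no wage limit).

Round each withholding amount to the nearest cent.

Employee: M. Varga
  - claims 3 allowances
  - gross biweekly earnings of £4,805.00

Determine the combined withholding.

Income Tax: taxable = £4,805.00 − 3×£420.00 = £3,545.00
  £118.60 + 15.4% × (£3,545.00 − £1,800.00) = £118.60 + 15.4% × £1,745.00 = £387.33
Unemployment Insurance: 1% × £4,805.00 = £48.05
Pension Levy: 2.17% × £4,805.00 = £104.27
Transit Levy: 1.8% × £4,805.00 = £86.49
Total: £387.33 + £48.05 + £104.27 + £86.49 = £626.14

£626.14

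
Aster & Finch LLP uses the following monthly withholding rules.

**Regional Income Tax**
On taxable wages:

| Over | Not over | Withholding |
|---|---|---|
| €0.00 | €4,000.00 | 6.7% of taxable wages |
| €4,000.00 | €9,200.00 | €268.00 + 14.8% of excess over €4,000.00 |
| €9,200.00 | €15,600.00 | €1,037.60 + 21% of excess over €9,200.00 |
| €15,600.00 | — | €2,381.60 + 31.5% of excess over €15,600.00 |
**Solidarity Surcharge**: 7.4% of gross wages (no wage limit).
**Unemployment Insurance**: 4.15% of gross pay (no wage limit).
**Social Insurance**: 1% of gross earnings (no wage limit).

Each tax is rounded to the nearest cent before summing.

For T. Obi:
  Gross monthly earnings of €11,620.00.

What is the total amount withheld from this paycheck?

Regional Income Tax: taxable = €11,620.00
  €1,037.60 + 21% × (€11,620.00 − €9,200.00) = €1,037.60 + 21% × €2,420.00 = €1,545.80
Solidarity Surcharge: 7.4% × €11,620.00 = €859.88
Unemployment Insurance: 4.15% × €11,620.00 = €482.23
Social Insurance: 1% × €11,620.00 = €116.20
Total: €1,545.80 + €859.88 + €482.23 + €116.20 = €3,004.11

€3,004.11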